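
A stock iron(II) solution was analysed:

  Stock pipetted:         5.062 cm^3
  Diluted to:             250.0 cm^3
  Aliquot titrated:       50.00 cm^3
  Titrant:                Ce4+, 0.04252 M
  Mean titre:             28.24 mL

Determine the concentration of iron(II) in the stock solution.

1.186 M

Ce^4+ + Fe^2+ → Ce^3+ + Fe^3+
n(Ce4+) = 0.02824 × 0.04252 = 1.201 × 10^-3 mol
n(Fe2+) in the aliquot = 1.201 × 10^-3 mol (1:1 ratio)
[Fe2+]_dilute = 1.201 × 10^-3 / 0.05000 = 0.02402 mol/L
Dilution factor = 250.0 / 5.062 = 49.39
[Fe2+]_stock = 0.02402 × 49.39 = 1.186 mol/L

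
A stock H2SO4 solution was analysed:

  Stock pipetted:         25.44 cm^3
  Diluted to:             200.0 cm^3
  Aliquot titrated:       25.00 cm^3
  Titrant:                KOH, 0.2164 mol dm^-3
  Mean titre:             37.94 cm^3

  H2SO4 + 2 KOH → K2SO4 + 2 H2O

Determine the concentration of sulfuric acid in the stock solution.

n(KOH) = 0.03794 × 0.2164 = 8.210 × 10^-3 mol
From the 1:2 ratio, n(H2SO4) in the aliquot = 1/2 × 8.210 × 10^-3 = 4.105 × 10^-3 mol
[H2SO4]_dilute = 4.105 × 10^-3 / 0.02500 = 0.1642 mol/L
Dilution factor = 200.0 / 25.44 = 7.862
[H2SO4]_stock = 0.1642 × 7.862 = 1.291 mol/L

1.291 mol/L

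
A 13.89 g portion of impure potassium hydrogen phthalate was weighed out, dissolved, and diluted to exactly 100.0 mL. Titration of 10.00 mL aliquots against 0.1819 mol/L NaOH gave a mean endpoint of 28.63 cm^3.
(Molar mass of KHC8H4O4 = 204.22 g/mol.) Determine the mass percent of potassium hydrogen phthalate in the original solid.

KHC8H4O4 + NaOH → KNaC8H4O4 + H2O
n(NaOH) per titration = 0.02863 × 0.1819 = 5.208 × 10^-3 mol
n(KHC8H4O4) in each aliquot = 5.208 × 10^-3 mol (1:1 ratio)
n(KHC8H4O4) in the whole flask = 5.208 × 10^-3 × 100.0/10.00 = 0.05208 mol
mass of KHC8H4O4 = 0.05208 × 204.22 = 10.64 g
% KHC8H4O4 = 10.64 / 13.89 × 100 = 76.57 %

76.57 %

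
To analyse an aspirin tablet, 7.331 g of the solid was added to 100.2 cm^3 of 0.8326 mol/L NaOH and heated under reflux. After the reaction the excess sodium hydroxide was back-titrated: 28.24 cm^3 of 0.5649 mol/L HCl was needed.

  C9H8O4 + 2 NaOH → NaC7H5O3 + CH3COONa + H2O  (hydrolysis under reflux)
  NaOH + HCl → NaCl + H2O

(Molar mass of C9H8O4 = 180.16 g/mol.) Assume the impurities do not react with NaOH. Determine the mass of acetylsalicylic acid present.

6.078 g

n(NaOH) added = 0.1002 × 0.8326 = 0.08343 mol
n(HCl) used in back-titration = 0.02824 × 0.5649 = 0.01595 mol
n(NaOH) left over = 0.01595 mol (1:1 ratio)
n(NaOH) consumed by analyte = 0.08343 − 0.01595 = 0.06747 mol
From the 1:2 ratio, n(C9H8O4) = 1/2 × 0.06747 = 0.03374 mol
mass of C9H8O4 = 0.03374 × 180.16 = 6.078 g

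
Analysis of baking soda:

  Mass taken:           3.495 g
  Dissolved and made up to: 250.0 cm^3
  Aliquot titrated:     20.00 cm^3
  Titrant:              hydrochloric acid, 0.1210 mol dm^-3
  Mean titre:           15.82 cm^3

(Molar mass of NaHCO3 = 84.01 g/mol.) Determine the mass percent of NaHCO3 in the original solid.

NaHCO3 + HCl → NaCl + H2O + CO2
n(HCl) per titration = 0.01582 × 0.1210 = 1.914 × 10^-3 mol
n(NaHCO3) in each aliquot = 1.914 × 10^-3 mol (1:1 ratio)
n(NaHCO3) in the whole flask = 1.914 × 10^-3 × 250.0/20.00 = 0.02393 mol
mass of NaHCO3 = 0.02393 × 84.01 = 2.010 g
% NaHCO3 = 2.010 / 3.495 × 100 = 57.52 %

57.52 %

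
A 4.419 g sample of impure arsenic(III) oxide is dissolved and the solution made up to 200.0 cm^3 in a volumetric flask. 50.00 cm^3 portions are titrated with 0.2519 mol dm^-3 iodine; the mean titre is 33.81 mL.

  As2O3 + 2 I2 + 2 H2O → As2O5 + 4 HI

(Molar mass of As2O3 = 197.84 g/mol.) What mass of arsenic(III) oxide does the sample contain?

3.370 g

n(I2) per titration = 0.03381 × 0.2519 = 8.517 × 10^-3 mol
From the 1:2 ratio, n(As2O3) in each aliquot = 1/2 × 8.517 × 10^-3 = 4.258 × 10^-3 mol
n(As2O3) in the whole flask = 4.258 × 10^-3 × 200.0/50.00 = 0.01703 mol
mass of As2O3 = 0.01703 × 197.84 = 3.370 g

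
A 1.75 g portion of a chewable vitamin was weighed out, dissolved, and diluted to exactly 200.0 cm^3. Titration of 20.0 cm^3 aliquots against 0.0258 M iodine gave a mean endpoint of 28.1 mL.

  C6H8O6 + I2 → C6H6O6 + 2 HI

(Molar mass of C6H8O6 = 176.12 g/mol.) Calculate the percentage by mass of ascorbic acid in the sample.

73.0 %

n(I2) per titration = 0.0281 × 0.0258 = 7.25 × 10^-4 mol
n(C6H8O6) in each aliquot = 7.25 × 10^-4 mol (1:1 ratio)
n(C6H8O6) in the whole flask = 7.25 × 10^-4 × 200.0/20.0 = 7.25 × 10^-3 mol
mass of C6H8O6 = 7.25 × 10^-3 × 176.12 = 1.28 g
% C6H8O6 = 1.28 / 1.75 × 100 = 73.0 %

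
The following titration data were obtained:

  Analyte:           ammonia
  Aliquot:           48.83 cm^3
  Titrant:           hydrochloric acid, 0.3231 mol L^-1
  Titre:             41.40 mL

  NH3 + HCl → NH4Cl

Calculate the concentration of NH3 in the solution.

n(HCl) = 0.04140 L × 0.3231 mol/L = 0.01338 mol
n(NH3) = 0.01338 mol (1:1 mole ratio)
[NH3] = 0.01338 mol / 0.04883 L = 0.2739 mol/L

0.2739 mol/L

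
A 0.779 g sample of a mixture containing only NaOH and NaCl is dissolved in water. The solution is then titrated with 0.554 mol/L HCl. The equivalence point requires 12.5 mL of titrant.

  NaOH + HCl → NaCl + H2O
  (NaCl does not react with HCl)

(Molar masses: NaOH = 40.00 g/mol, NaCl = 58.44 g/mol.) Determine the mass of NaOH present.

0.277 g

n(HCl) = 0.0125 × 0.554 = 6.93 × 10^-3 mol
Let x = n(NaOH), y = n(NaCl).
Titrant: 1x = 6.93 × 10^-3;  mass: 40.00x + 58.44y = 0.779
Solving, x = 6.93 × 10^-3 mol, y = 8.59 × 10^-3 mol
mass of NaOH = 6.93 × 10^-3 × 40.00 = 0.277 g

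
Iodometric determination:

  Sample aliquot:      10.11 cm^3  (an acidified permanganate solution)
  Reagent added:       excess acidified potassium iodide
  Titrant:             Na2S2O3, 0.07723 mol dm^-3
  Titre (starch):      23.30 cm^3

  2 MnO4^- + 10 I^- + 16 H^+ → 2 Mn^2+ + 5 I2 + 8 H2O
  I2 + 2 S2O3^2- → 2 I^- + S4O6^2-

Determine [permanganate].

0.03560 mol/L

n(S2O3^2-) = 0.02330 × 0.07723 = 1.799 × 10^-3 mol
n(I2) = n(S2O3^2-)/2 = 8.997 × 10^-4 mol
From the 2:5 ratio, n(MnO4^-) in the aliquot = 2/5 × 8.997 × 10^-4 = 3.599 × 10^-4 mol
[MnO4^-] = 3.599 × 10^-4 / 0.01011 = 0.03560 mol/L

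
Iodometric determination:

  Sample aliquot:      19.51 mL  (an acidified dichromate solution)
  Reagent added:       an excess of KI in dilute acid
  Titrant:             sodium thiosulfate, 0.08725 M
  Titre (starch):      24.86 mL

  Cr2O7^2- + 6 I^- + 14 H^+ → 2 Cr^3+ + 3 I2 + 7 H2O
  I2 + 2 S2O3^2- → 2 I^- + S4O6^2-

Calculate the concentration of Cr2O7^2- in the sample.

0.01853 M

n(S2O3^2-) = 0.02486 × 0.08725 = 2.169 × 10^-3 mol
n(I2) = n(S2O3^2-)/2 = 1.085 × 10^-3 mol
From the 1:3 ratio, n(Cr2O7^2-) in the aliquot = 1/3 × 1.085 × 10^-3 = 3.615 × 10^-4 mol
[Cr2O7^2-] = 3.615 × 10^-4 / 0.01951 = 0.01853 mol/L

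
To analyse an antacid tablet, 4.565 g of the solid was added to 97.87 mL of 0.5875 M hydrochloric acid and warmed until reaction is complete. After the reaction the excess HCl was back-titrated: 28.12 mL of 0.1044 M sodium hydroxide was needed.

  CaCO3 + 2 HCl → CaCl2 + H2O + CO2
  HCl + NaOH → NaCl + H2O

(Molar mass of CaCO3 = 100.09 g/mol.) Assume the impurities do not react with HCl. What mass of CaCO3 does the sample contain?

n(HCl) added = 0.09787 × 0.5875 = 0.05750 mol
n(NaOH) used in back-titration = 0.02812 × 0.1044 = 2.936 × 10^-3 mol
n(HCl) left over = 2.936 × 10^-3 mol (1:1 ratio)
n(HCl) consumed by analyte = 0.05750 − 2.936 × 10^-3 = 0.05456 mol
From the 1:2 ratio, n(CaCO3) = 1/2 × 0.05456 = 0.02728 mol
mass of CaCO3 = 0.02728 × 100.09 = 2.731 g

2.731 g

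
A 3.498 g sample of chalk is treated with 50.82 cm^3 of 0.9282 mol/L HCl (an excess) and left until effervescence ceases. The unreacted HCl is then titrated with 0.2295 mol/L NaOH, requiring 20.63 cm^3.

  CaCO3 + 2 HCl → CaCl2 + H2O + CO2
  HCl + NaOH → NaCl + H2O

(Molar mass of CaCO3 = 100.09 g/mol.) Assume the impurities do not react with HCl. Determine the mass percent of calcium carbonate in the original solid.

60.71 %

n(HCl) added = 0.05082 × 0.9282 = 0.04717 mol
n(NaOH) used in back-titration = 0.02063 × 0.2295 = 4.735 × 10^-3 mol
n(HCl) left over = 4.735 × 10^-3 mol (1:1 ratio)
n(HCl) consumed by analyte = 0.04717 − 4.735 × 10^-3 = 0.04244 mol
From the 1:2 ratio, n(CaCO3) = 1/2 × 0.04244 = 0.02122 mol
mass of CaCO3 = 0.02122 × 100.09 = 2.124 g
% CaCO3 = 2.124 / 3.498 × 100 = 60.71 %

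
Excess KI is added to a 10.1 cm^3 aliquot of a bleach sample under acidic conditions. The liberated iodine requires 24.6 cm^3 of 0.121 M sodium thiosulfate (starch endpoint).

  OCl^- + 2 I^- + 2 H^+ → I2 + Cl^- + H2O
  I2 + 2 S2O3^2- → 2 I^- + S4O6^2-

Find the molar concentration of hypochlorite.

n(S2O3^2-) = 0.0246 × 0.121 = 2.98 × 10^-3 mol
n(I2) = n(S2O3^2-)/2 = 1.49 × 10^-3 mol
n(OCl^-) in the aliquot = 1.49 × 10^-3 mol (1:1 ratio)
[OCl^-] = 1.49 × 10^-3 / 0.0101 = 0.147 mol/L

0.147 M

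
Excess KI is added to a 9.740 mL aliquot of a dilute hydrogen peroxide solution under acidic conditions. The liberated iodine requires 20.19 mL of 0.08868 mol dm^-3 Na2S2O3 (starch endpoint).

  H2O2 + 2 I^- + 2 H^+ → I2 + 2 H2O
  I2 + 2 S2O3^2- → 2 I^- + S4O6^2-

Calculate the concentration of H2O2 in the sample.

n(S2O3^2-) = 0.02019 × 0.08868 = 1.790 × 10^-3 mol
n(I2) = n(S2O3^2-)/2 = 8.952 × 10^-4 mol
n(H2O2) in the aliquot = 8.952 × 10^-4 mol (1:1 ratio)
[H2O2] = 8.952 × 10^-4 / 0.009740 = 0.09191 mol/L

0.09191 mol/L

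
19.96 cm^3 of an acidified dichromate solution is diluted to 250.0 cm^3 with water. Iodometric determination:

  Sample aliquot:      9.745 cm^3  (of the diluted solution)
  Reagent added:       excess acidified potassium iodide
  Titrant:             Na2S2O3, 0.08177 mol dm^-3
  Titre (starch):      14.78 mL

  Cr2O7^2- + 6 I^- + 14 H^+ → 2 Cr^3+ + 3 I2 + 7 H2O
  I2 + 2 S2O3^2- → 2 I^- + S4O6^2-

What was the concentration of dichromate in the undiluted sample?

0.2589 mol/L

n(S2O3^2-) = 0.01478 × 0.08177 = 1.209 × 10^-3 mol
n(I2) = n(S2O3^2-)/2 = 6.043 × 10^-4 mol
From the 1:3 ratio, n(Cr2O7^2-) in the aliquot = 1/3 × 6.043 × 10^-4 = 2.014 × 10^-4 mol
[Cr2O7^2-]_dilute = 2.014 × 10^-4 / 0.009745 = 0.02067 mol/L
[Cr2O7^2-]_original = 0.02067 × 250.0/19.96 = 0.2589 mol/L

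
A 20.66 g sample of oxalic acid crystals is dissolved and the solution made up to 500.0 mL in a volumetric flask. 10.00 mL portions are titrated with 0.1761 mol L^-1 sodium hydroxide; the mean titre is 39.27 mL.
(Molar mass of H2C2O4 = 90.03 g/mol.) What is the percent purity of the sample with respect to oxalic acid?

75.34 %

H2C2O4 + 2 NaOH → Na2C2O4 + 2 H2O
n(NaOH) per titration = 0.03927 × 0.1761 = 6.915 × 10^-3 mol
From the 1:2 ratio, n(H2C2O4) in each aliquot = 1/2 × 6.915 × 10^-3 = 3.458 × 10^-3 mol
n(H2C2O4) in the whole flask = 3.458 × 10^-3 × 500.0/10.00 = 0.1729 mol
mass of H2C2O4 = 0.1729 × 90.03 = 15.56 g
% H2C2O4 = 15.56 / 20.66 × 100 = 75.34 %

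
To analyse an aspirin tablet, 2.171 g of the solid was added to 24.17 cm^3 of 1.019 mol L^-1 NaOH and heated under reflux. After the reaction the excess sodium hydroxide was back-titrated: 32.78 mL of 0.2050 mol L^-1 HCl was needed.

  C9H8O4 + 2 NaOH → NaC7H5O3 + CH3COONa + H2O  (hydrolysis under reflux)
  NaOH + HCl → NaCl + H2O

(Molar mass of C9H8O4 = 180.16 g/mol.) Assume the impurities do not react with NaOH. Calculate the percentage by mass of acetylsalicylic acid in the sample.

74.31 %

n(NaOH) added = 0.02417 × 1.019 = 0.02463 mol
n(HCl) used in back-titration = 0.03278 × 0.2050 = 6.720 × 10^-3 mol
n(NaOH) left over = 6.720 × 10^-3 mol (1:1 ratio)
n(NaOH) consumed by analyte = 0.02463 − 6.720 × 10^-3 = 0.01791 mol
From the 1:2 ratio, n(C9H8O4) = 1/2 × 0.01791 = 8.955 × 10^-3 mol
mass of C9H8O4 = 8.955 × 10^-3 × 180.16 = 1.613 g
% C9H8O4 = 1.613 / 2.171 × 100 = 74.31 %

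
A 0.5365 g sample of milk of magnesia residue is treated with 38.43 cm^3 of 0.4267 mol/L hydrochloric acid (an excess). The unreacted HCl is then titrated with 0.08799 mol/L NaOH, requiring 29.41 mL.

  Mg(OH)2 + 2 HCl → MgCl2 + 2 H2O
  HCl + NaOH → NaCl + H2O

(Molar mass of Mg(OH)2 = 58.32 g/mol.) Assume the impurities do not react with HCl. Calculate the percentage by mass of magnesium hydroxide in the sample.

75.06 %

n(HCl) added = 0.03843 × 0.4267 = 0.01640 mol
n(NaOH) used in back-titration = 0.02941 × 0.08799 = 2.588 × 10^-3 mol
n(HCl) left over = 2.588 × 10^-3 mol (1:1 ratio)
n(HCl) consumed by analyte = 0.01640 − 2.588 × 10^-3 = 0.01381 mol
From the 1:2 ratio, n(Mg(OH)2) = 1/2 × 0.01381 = 6.905 × 10^-3 mol
mass of Mg(OH)2 = 6.905 × 10^-3 × 58.32 = 0.4027 g
% Mg(OH)2 = 0.4027 / 0.5365 × 100 = 75.06 %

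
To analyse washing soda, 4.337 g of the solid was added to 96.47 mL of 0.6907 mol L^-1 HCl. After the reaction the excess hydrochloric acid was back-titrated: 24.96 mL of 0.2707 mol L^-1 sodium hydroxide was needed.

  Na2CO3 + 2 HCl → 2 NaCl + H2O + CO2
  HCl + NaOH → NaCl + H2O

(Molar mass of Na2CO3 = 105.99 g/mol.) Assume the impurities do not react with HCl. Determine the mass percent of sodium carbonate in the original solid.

n(HCl) added = 0.09647 × 0.6907 = 0.06663 mol
n(NaOH) used in back-titration = 0.02496 × 0.2707 = 6.757 × 10^-3 mol
n(HCl) left over = 6.757 × 10^-3 mol (1:1 ratio)
n(HCl) consumed by analyte = 0.06663 − 6.757 × 10^-3 = 0.05988 mol
From the 1:2 ratio, n(Na2CO3) = 1/2 × 0.05988 = 0.02994 mol
mass of Na2CO3 = 0.02994 × 105.99 = 3.173 g
% Na2CO3 = 3.173 / 4.337 × 100 = 73.16 %

73.16 %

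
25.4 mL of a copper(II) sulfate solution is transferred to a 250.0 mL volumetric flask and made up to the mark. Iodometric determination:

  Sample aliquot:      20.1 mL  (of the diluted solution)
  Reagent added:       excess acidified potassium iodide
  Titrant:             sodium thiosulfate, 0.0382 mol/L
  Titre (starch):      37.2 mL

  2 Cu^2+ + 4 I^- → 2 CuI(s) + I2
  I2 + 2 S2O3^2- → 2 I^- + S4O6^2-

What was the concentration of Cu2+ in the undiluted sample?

0.696 mol/L

n(S2O3^2-) = 0.0372 × 0.0382 = 1.42 × 10^-3 mol
n(I2) = n(S2O3^2-)/2 = 7.11 × 10^-4 mol
From the 2:1 ratio, n(Cu2+) in the aliquot = 2/1 × 7.11 × 10^-4 = 1.42 × 10^-3 mol
[Cu2+]_dilute = 1.42 × 10^-3 / 0.0201 = 0.0707 mol/L
[Cu2+]_original = 0.0707 × 250.0/25.4 = 0.696 mol/L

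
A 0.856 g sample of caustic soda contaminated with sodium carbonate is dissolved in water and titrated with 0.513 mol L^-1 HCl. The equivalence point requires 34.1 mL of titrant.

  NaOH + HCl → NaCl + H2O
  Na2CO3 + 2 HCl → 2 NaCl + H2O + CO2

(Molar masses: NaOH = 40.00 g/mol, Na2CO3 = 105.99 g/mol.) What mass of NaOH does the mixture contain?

0.219 g

n(HCl) = 0.0341 × 0.513 = 0.0175 mol
Let x = n(NaOH), y = n(Na2CO3).
Titrant: 1x + 2y = 0.0175;  mass: 40.00x + 105.99y = 0.856
Solving, x = 5.47 × 10^-3 mol, y = 6.01 × 10^-3 mol
mass of NaOH = 5.47 × 10^-3 × 40.00 = 0.219 g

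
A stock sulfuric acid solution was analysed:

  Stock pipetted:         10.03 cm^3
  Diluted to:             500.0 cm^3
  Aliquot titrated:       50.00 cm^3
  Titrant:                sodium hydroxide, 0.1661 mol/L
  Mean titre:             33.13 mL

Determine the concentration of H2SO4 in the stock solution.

H2SO4 + 2 NaOH → Na2SO4 + 2 H2O
n(NaOH) = 0.03313 × 0.1661 = 5.503 × 10^-3 mol
From the 1:2 ratio, n(H2SO4) in the aliquot = 1/2 × 5.503 × 10^-3 = 2.751 × 10^-3 mol
[H2SO4]_dilute = 2.751 × 10^-3 / 0.05000 = 0.05503 mol/L
Dilution factor = 500.0 / 10.03 = 49.85
[H2SO4]_stock = 0.05503 × 49.85 = 2.743 mol/L

2.743 mol/L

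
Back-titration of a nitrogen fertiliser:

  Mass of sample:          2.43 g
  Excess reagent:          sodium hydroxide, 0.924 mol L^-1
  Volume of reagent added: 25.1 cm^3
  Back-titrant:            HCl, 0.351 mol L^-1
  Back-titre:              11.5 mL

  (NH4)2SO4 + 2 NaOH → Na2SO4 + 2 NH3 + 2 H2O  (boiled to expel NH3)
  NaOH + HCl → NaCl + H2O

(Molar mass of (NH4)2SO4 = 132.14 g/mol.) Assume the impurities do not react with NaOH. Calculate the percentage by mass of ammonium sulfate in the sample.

n(NaOH) added = 0.0251 × 0.924 = 0.0232 mol
n(HCl) used in back-titration = 0.0115 × 0.351 = 4.04 × 10^-3 mol
n(NaOH) left over = 4.04 × 10^-3 mol (1:1 ratio)
n(NaOH) consumed by analyte = 0.0232 − 4.04 × 10^-3 = 0.0192 mol
From the 1:2 ratio, n((NH4)2SO4) = 1/2 × 0.0192 = 9.58 × 10^-3 mol
mass of (NH4)2SO4 = 9.58 × 10^-3 × 132.14 = 1.27 g
% (NH4)2SO4 = 1.27 / 2.43 × 100 = 52.1 %

52.1 %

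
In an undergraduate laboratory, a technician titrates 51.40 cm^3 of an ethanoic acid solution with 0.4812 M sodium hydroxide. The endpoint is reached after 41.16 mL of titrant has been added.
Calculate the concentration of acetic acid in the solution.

0.3853 M

CH3COOH + NaOH → CH3COONa + H2O
n(NaOH) = 0.04116 L × 0.4812 mol/L = 0.01981 mol
n(CH3COOH) = 0.01981 mol (1:1 mole ratio)
[CH3COOH] = 0.01981 mol / 0.05140 L = 0.3853 mol/L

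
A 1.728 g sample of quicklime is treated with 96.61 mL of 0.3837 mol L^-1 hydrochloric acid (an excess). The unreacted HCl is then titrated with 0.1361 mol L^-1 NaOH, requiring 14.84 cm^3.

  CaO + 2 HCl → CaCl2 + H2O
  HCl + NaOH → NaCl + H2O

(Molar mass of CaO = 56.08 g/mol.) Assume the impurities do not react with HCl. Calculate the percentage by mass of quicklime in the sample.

n(HCl) added = 0.09661 × 0.3837 = 0.03707 mol
n(NaOH) used in back-titration = 0.01484 × 0.1361 = 2.020 × 10^-3 mol
n(HCl) left over = 2.020 × 10^-3 mol (1:1 ratio)
n(HCl) consumed by analyte = 0.03707 − 2.020 × 10^-3 = 0.03505 mol
From the 1:2 ratio, n(CaO) = 1/2 × 0.03505 = 0.01752 mol
mass of CaO = 0.01752 × 56.08 = 0.9828 g
% CaO = 0.9828 / 1.728 × 100 = 56.87 %

56.87 %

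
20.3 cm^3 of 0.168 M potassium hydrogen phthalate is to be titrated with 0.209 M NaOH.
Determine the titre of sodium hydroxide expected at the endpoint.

16.3 mL

KHC8H4O4 + NaOH → KNaC8H4O4 + H2O
n(KHC8H4O4) = 0.0203 L × 0.168 mol/L = 3.41 × 10^-3 mol
n(NaOH) = 3.41 × 10^-3 mol (1:1 stoichiometry)
V(NaOH) = 3.41 × 10^-3 mol / 0.209 mol/L = 0.0163 L = 16.3 mL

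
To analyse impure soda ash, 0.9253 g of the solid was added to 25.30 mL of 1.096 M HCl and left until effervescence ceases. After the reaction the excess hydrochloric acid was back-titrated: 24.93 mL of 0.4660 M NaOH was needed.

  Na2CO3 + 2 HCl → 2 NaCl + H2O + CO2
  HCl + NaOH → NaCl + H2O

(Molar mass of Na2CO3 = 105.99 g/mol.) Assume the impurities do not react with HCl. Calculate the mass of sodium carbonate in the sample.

n(HCl) added = 0.02530 × 1.096 = 0.02773 mol
n(NaOH) used in back-titration = 0.02493 × 0.4660 = 0.01162 mol
n(HCl) left over = 0.01162 mol (1:1 ratio)
n(HCl) consumed by analyte = 0.02773 − 0.01162 = 0.01611 mol
From the 1:2 ratio, n(Na2CO3) = 1/2 × 0.01611 = 8.056 × 10^-3 mol
mass of Na2CO3 = 8.056 × 10^-3 × 105.99 = 0.8538 g

0.8538 g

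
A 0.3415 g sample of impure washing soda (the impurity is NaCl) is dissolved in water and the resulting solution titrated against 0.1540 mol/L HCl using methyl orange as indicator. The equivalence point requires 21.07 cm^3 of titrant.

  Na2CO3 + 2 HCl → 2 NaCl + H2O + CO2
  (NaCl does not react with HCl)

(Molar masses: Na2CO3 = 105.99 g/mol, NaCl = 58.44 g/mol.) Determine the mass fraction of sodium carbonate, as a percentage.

n(HCl) = 0.02107 × 0.1540 = 3.245 × 10^-3 mol
Let x = n(Na2CO3), y = n(NaCl).
Titrant: 2x = 3.245 × 10^-3;  mass: 105.99x + 58.44y = 0.3415
Solving, x = 1.622 × 10^-3 mol, y = 2.901 × 10^-3 mol
mass of Na2CO3 = 1.622 × 10^-3 × 105.99 = 0.1720 g
% Na2CO3 = 0.1720 / 0.3415 × 100 = 50.35 %

50.35 %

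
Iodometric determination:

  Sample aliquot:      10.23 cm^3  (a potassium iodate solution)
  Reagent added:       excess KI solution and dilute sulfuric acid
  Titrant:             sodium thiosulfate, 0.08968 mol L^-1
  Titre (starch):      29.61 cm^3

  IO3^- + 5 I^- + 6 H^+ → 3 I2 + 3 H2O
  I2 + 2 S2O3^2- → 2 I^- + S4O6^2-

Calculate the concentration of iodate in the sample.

n(S2O3^2-) = 0.02961 × 0.08968 = 2.655 × 10^-3 mol
n(I2) = n(S2O3^2-)/2 = 1.328 × 10^-3 mol
From the 1:3 ratio, n(IO3^-) in the aliquot = 1/3 × 1.328 × 10^-3 = 4.426 × 10^-4 mol
[IO3^-] = 4.426 × 10^-4 / 0.01023 = 0.04326 mol/L

0.04326 mol/L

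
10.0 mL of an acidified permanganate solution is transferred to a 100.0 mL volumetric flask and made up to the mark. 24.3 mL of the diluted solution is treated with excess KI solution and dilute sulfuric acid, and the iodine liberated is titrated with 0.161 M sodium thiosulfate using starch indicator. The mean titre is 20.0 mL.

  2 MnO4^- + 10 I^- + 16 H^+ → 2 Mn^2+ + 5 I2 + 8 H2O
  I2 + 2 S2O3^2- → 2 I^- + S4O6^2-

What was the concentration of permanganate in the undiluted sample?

n(S2O3^2-) = 0.0200 × 0.161 = 3.22 × 10^-3 mol
n(I2) = n(S2O3^2-)/2 = 1.61 × 10^-3 mol
From the 2:5 ratio, n(MnO4^-) in the aliquot = 2/5 × 1.61 × 10^-3 = 6.44 × 10^-4 mol
[MnO4^-]_dilute = 6.44 × 10^-4 / 0.0243 = 0.0265 mol/L
[MnO4^-]_original = 0.0265 × 100.0/10.0 = 0.265 mol/L

0.265 M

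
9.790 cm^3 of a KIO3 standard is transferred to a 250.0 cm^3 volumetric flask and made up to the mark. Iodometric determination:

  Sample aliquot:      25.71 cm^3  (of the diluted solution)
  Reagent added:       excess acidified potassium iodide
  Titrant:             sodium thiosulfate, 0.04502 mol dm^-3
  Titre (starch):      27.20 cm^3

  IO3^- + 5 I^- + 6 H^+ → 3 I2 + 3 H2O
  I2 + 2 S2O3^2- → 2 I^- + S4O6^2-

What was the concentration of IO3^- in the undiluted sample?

0.2027 mol/L

n(S2O3^2-) = 0.02720 × 0.04502 = 1.225 × 10^-3 mol
n(I2) = n(S2O3^2-)/2 = 6.123 × 10^-4 mol
From the 1:3 ratio, n(IO3^-) in the aliquot = 1/3 × 6.123 × 10^-4 = 2.041 × 10^-4 mol
[IO3^-]_dilute = 2.041 × 10^-4 / 0.02571 = 0.007938 mol/L
[IO3^-]_original = 0.007938 × 250.0/9.790 = 0.2027 mol/L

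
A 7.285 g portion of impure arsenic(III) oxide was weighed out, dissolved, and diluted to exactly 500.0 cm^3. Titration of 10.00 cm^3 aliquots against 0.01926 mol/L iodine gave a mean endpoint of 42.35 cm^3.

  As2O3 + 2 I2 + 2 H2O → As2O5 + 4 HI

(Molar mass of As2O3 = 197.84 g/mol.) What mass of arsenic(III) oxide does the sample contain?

4.034 g

n(I2) per titration = 0.04235 × 0.01926 = 8.157 × 10^-4 mol
From the 1:2 ratio, n(As2O3) in each aliquot = 1/2 × 8.157 × 10^-4 = 4.078 × 10^-4 mol
n(As2O3) in the whole flask = 4.078 × 10^-4 × 500.0/10.00 = 0.02039 mol
mass of As2O3 = 0.02039 × 197.84 = 4.034 g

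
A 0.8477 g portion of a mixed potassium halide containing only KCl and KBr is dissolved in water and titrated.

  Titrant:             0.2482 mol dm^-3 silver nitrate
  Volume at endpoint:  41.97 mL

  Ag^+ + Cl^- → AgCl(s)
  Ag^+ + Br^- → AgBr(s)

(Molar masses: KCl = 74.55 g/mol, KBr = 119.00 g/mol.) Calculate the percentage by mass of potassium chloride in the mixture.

n(AgNO3) = 0.04197 × 0.2482 = 0.01042 mol
Let x = n(KCl), y = n(KBr).
Titrant: 1x + 1y = 0.01042;  mass: 74.55x + 119.00y = 0.8477
Solving, x = 8.817 × 10^-3 mol, y = 1.600 × 10^-3 mol
mass of KCl = 8.817 × 10^-3 × 74.55 = 0.6573 g
% KCl = 0.6573 / 0.8477 × 100 = 77.54 %

77.54 %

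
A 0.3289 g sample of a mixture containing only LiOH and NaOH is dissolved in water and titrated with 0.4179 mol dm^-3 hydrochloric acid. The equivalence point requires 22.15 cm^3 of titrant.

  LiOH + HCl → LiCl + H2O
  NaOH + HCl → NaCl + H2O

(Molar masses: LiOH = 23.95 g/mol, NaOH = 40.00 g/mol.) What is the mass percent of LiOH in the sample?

18.76 %

n(HCl) = 0.02215 × 0.4179 = 9.256 × 10^-3 mol
Let x = n(LiOH), y = n(NaOH).
Titrant: 1x + 1y = 9.256 × 10^-3;  mass: 23.95x + 40.00y = 0.3289
Solving, x = 2.577 × 10^-3 mol, y = 6.680 × 10^-3 mol
mass of LiOH = 2.577 × 10^-3 × 23.95 = 0.06172 g
% LiOH = 0.06172 / 0.3289 × 100 = 18.76 %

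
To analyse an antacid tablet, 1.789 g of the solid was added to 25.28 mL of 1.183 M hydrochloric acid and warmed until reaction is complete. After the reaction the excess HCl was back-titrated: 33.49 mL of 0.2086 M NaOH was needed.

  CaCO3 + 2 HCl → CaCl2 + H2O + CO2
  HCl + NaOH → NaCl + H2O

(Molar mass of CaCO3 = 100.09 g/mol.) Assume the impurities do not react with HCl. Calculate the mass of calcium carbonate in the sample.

1.147 g

n(HCl) added = 0.02528 × 1.183 = 0.02991 mol
n(NaOH) used in back-titration = 0.03349 × 0.2086 = 6.986 × 10^-3 mol
n(HCl) left over = 6.986 × 10^-3 mol (1:1 ratio)
n(HCl) consumed by analyte = 0.02991 − 6.986 × 10^-3 = 0.02292 mol
From the 1:2 ratio, n(CaCO3) = 1/2 × 0.02292 = 0.01146 mol
mass of CaCO3 = 0.01146 × 100.09 = 1.147 g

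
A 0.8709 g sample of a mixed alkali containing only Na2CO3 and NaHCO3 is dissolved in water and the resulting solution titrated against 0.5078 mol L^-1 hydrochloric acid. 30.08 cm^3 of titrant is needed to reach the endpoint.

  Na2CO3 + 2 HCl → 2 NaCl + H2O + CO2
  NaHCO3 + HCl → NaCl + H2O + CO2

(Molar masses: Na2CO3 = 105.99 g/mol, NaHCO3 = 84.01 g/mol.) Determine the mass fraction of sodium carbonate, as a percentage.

n(HCl) = 0.03008 × 0.5078 = 0.01527 mol
Let x = n(Na2CO3), y = n(NaHCO3).
Titrant: 2x + 1y = 0.01527;  mass: 105.99x + 84.01y = 0.8709
Solving, x = 6.647 × 10^-3 mol, y = 1.980 × 10^-3 mol
mass of Na2CO3 = 6.647 × 10^-3 × 105.99 = 0.7045 g
% Na2CO3 = 0.7045 / 0.8709 × 100 = 80.90 %

80.90 %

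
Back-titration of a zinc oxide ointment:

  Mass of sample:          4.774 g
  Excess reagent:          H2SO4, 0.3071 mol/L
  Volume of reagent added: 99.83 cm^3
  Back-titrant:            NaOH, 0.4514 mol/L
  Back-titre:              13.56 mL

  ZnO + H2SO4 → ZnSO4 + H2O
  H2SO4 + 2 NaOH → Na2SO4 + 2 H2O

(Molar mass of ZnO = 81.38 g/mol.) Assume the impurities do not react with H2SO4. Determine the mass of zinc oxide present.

n(H2SO4) added = 0.09983 × 0.3071 = 0.03066 mol
n(NaOH) used in back-titration = 0.01356 × 0.4514 = 6.121 × 10^-3 mol
From the 1:2 ratio, n(H2SO4) left over = 1/2 × 6.121 × 10^-3 = 3.060 × 10^-3 mol
n(H2SO4) consumed by analyte = 0.03066 − 3.060 × 10^-3 = 0.02760 mol
n(ZnO) = 0.02760 mol (1:1 ratio)
mass of ZnO = 0.02760 × 81.38 = 2.246 g

2.246 g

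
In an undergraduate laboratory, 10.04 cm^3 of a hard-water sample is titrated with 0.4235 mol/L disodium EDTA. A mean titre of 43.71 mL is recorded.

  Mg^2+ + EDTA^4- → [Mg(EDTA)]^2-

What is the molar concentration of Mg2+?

n(EDTA) = 0.04371 L × 0.4235 mol/L = 0.01851 mol
n(Mg2+) = 0.01851 mol (1:1 mole ratio)
[Mg2+] = 0.01851 mol / 0.01004 L = 1.844 mol/L

1.844 mol/L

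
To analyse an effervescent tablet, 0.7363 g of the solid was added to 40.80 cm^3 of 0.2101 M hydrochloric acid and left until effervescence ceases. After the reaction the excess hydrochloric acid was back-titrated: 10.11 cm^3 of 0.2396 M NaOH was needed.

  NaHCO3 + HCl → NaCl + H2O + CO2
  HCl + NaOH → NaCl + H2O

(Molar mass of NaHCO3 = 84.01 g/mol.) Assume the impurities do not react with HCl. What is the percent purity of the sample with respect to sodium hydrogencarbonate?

n(HCl) added = 0.04080 × 0.2101 = 8.572 × 10^-3 mol
n(NaOH) used in back-titration = 0.01011 × 0.2396 = 2.422 × 10^-3 mol
n(HCl) left over = 2.422 × 10^-3 mol (1:1 ratio)
n(HCl) consumed by analyte = 8.572 × 10^-3 − 2.422 × 10^-3 = 6.150 × 10^-3 mol
n(NaHCO3) = 6.150 × 10^-3 mol (1:1 ratio)
mass of NaHCO3 = 6.150 × 10^-3 × 84.01 = 0.5166 g
% NaHCO3 = 0.5166 / 0.7363 × 100 = 70.17 %

70.17 %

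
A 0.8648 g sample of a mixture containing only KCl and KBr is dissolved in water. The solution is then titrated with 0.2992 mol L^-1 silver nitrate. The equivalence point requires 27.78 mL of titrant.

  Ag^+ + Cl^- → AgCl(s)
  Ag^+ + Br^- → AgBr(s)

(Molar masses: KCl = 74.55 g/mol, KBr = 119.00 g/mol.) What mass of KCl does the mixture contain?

0.2085 g

n(AgNO3) = 0.02778 × 0.2992 = 8.312 × 10^-3 mol
Let x = n(KCl), y = n(KBr).
Titrant: 1x + 1y = 8.312 × 10^-3;  mass: 74.55x + 119.00y = 0.8648
Solving, x = 2.796 × 10^-3 mol, y = 5.515 × 10^-3 mol
mass of KCl = 2.796 × 10^-3 × 74.55 = 0.2085 g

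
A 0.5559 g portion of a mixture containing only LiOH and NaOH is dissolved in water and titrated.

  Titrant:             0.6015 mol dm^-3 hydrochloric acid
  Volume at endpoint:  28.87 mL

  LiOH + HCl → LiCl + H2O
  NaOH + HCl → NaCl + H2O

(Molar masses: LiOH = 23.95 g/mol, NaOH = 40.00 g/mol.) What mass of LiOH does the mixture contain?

n(HCl) = 0.02887 × 0.6015 = 0.01737 mol
Let x = n(LiOH), y = n(NaOH).
Titrant: 1x + 1y = 0.01737;  mass: 23.95x + 40.00y = 0.5559
Solving, x = 8.643 × 10^-3 mol, y = 8.723 × 10^-3 mol
mass of LiOH = 8.643 × 10^-3 × 23.95 = 0.2070 g

0.2070 g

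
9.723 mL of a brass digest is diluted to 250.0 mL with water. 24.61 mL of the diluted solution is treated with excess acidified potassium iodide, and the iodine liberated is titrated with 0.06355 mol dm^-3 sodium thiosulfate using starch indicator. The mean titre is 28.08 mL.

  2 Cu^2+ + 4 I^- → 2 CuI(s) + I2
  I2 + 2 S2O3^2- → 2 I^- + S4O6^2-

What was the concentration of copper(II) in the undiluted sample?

n(S2O3^2-) = 0.02808 × 0.06355 = 1.784 × 10^-3 mol
n(I2) = n(S2O3^2-)/2 = 8.922 × 10^-4 mol
From the 2:1 ratio, n(Cu2+) in the aliquot = 2/1 × 8.922 × 10^-4 = 1.784 × 10^-3 mol
[Cu2+]_dilute = 1.784 × 10^-3 / 0.02461 = 0.07251 mol/L
[Cu2+]_original = 0.07251 × 250.0/9.723 = 1.864 mol/L

1.864 mol/L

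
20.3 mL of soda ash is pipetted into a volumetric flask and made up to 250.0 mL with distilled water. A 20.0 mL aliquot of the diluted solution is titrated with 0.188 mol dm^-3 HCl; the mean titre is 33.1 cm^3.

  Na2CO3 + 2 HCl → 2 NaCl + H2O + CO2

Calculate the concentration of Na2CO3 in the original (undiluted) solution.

n(HCl) = 0.0331 × 0.188 = 6.22 × 10^-3 mol
From the 1:2 ratio, n(Na2CO3) in the aliquot = 1/2 × 6.22 × 10^-3 = 3.11 × 10^-3 mol
[Na2CO3]_dilute = 3.11 × 10^-3 / 0.0200 = 0.156 mol/L
Dilution factor = 250.0 / 20.3 = 12.32
[Na2CO3]_stock = 0.156 × 12.32 = 1.92 mol/L

1.92 mol/L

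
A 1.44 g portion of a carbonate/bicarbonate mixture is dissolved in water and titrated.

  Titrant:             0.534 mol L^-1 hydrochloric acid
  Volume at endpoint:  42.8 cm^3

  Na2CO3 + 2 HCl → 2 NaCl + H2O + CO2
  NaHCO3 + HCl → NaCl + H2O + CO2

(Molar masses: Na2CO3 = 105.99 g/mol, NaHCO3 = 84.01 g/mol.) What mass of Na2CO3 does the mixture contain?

0.820 g

n(HCl) = 0.0428 × 0.534 = 0.0229 mol
Let x = n(Na2CO3), y = n(NaHCO3).
Titrant: 2x + 1y = 0.0229;  mass: 105.99x + 84.01y = 1.44
Solving, x = 7.74 × 10^-3 mol, y = 7.38 × 10^-3 mol
mass of Na2CO3 = 7.74 × 10^-3 × 105.99 = 0.820 g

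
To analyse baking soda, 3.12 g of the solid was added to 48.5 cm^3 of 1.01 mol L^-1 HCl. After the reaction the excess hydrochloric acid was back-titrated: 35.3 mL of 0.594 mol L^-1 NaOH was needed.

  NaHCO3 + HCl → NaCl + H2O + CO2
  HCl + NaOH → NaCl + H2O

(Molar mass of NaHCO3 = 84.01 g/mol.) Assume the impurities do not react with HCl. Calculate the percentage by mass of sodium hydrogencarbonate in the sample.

n(HCl) added = 0.0485 × 1.01 = 0.0490 mol
n(NaOH) used in back-titration = 0.0353 × 0.594 = 0.0210 mol
n(HCl) left over = 0.0210 mol (1:1 ratio)
n(HCl) consumed by analyte = 0.0490 − 0.0210 = 0.0280 mol
n(NaHCO3) = 0.0280 mol (1:1 ratio)
mass of NaHCO3 = 0.0280 × 84.01 = 2.35 g
% NaHCO3 = 2.35 / 3.12 × 100 = 75.4 %

75.4 %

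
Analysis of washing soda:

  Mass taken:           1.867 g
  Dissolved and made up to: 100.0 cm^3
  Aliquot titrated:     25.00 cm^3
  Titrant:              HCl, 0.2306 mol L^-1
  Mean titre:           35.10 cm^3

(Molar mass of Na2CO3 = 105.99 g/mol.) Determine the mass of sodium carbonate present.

Na2CO3 + 2 HCl → 2 NaCl + H2O + CO2
n(HCl) per titration = 0.03510 × 0.2306 = 8.094 × 10^-3 mol
From the 1:2 ratio, n(Na2CO3) in each aliquot = 1/2 × 8.094 × 10^-3 = 4.047 × 10^-3 mol
n(Na2CO3) in the whole flask = 4.047 × 10^-3 × 100.0/25.00 = 0.01619 mol
mass of Na2CO3 = 0.01619 × 105.99 = 1.716 g

1.716 g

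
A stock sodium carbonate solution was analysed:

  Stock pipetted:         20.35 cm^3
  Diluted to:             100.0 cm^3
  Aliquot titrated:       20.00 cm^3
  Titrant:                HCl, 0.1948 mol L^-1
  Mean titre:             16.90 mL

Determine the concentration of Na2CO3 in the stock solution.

Na2CO3 + 2 HCl → 2 NaCl + H2O + CO2
n(HCl) = 0.01690 × 0.1948 = 3.292 × 10^-3 mol
From the 1:2 ratio, n(Na2CO3) in the aliquot = 1/2 × 3.292 × 10^-3 = 1.646 × 10^-3 mol
[Na2CO3]_dilute = 1.646 × 10^-3 / 0.02000 = 0.08230 mol/L
Dilution factor = 100.0 / 20.35 = 4.914
[Na2CO3]_stock = 0.08230 × 4.914 = 0.4044 mol/L

0.4044 mol/L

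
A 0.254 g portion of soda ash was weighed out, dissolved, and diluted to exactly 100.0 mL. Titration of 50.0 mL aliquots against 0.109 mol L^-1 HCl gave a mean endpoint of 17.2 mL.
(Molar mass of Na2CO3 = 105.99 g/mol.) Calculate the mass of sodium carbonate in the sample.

0.199 g

Na2CO3 + 2 HCl → 2 NaCl + H2O + CO2
n(HCl) per titration = 0.0172 × 0.109 = 1.87 × 10^-3 mol
From the 1:2 ratio, n(Na2CO3) in each aliquot = 1/2 × 1.87 × 10^-3 = 9.37 × 10^-4 mol
n(Na2CO3) in the whole flask = 9.37 × 10^-4 × 100.0/50.0 = 1.87 × 10^-3 mol
mass of Na2CO3 = 1.87 × 10^-3 × 105.99 = 0.199 g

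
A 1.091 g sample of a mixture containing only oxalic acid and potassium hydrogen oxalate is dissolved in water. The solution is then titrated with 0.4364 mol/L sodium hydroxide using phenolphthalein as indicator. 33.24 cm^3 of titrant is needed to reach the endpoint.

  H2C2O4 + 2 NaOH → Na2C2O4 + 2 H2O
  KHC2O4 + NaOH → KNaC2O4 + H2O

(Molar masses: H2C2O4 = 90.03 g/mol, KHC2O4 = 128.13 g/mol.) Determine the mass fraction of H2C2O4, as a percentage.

n(NaOH) = 0.03324 × 0.4364 = 0.01451 mol
Let x = n(H2C2O4), y = n(KHC2O4).
Titrant: 2x + 1y = 0.01451;  mass: 90.03x + 128.13y = 1.091
Solving, x = 4.618 × 10^-3 mol, y = 5.270 × 10^-3 mol
mass of H2C2O4 = 4.618 × 10^-3 × 90.03 = 0.4158 g
% H2C2O4 = 0.4158 / 1.091 × 100 = 38.11 %

38.11 %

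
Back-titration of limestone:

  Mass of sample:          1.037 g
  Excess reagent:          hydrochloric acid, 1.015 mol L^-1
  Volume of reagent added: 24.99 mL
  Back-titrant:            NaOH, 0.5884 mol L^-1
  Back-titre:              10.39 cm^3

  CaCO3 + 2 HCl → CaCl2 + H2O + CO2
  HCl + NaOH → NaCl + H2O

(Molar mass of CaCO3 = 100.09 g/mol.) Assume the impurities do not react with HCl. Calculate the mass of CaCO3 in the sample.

0.9634 g

n(HCl) added = 0.02499 × 1.015 = 0.02536 mol
n(NaOH) used in back-titration = 0.01039 × 0.5884 = 6.113 × 10^-3 mol
n(HCl) left over = 6.113 × 10^-3 mol (1:1 ratio)
n(HCl) consumed by analyte = 0.02536 − 6.113 × 10^-3 = 0.01925 mol
From the 1:2 ratio, n(CaCO3) = 1/2 × 0.01925 = 9.626 × 10^-3 mol
mass of CaCO3 = 9.626 × 10^-3 × 100.09 = 0.9634 g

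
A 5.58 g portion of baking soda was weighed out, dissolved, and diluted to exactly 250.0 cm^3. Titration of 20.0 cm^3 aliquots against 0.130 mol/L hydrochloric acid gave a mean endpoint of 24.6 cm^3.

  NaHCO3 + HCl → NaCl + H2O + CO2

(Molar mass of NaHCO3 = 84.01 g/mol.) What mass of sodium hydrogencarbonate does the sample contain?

3.36 g

n(HCl) per titration = 0.0246 × 0.130 = 3.20 × 10^-3 mol
n(NaHCO3) in each aliquot = 3.20 × 10^-3 mol (1:1 ratio)
n(NaHCO3) in the whole flask = 3.20 × 10^-3 × 250.0/20.0 = 0.0400 mol
mass of NaHCO3 = 0.0400 × 84.01 = 3.36 g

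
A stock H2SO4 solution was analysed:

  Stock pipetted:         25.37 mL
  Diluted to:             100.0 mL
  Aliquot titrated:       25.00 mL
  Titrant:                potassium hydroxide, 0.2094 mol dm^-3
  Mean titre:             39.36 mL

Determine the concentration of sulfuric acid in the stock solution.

0.6497 mol/L

H2SO4 + 2 KOH → K2SO4 + 2 H2O
n(KOH) = 0.03936 × 0.2094 = 8.242 × 10^-3 mol
From the 1:2 ratio, n(H2SO4) in the aliquot = 1/2 × 8.242 × 10^-3 = 4.121 × 10^-3 mol
[H2SO4]_dilute = 4.121 × 10^-3 / 0.02500 = 0.1648 mol/L
Dilution factor = 100.0 / 25.37 = 3.942
[H2SO4]_stock = 0.1648 × 3.942 = 0.6497 mol/L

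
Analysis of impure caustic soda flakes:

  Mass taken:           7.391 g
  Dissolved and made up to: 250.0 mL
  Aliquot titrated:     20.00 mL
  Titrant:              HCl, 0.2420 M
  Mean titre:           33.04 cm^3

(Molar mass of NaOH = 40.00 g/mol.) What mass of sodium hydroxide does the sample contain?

NaOH + HCl → NaCl + H2O
n(HCl) per titration = 0.03304 × 0.2420 = 7.996 × 10^-3 mol
n(NaOH) in each aliquot = 7.996 × 10^-3 mol (1:1 ratio)
n(NaOH) in the whole flask = 7.996 × 10^-3 × 250.0/20.00 = 0.09995 mol
mass of NaOH = 0.09995 × 40.00 = 3.998 g

3.998 g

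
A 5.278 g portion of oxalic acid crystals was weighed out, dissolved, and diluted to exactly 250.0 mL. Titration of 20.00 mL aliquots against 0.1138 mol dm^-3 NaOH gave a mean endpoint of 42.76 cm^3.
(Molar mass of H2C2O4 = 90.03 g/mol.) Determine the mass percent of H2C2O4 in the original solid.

H2C2O4 + 2 NaOH → Na2C2O4 + 2 H2O
n(NaOH) per titration = 0.04276 × 0.1138 = 4.866 × 10^-3 mol
From the 1:2 ratio, n(H2C2O4) in each aliquot = 1/2 × 4.866 × 10^-3 = 2.433 × 10^-3 mol
n(H2C2O4) in the whole flask = 2.433 × 10^-3 × 250.0/20.00 = 0.03041 mol
mass of H2C2O4 = 0.03041 × 90.03 = 2.738 g
% H2C2O4 = 2.738 / 5.278 × 100 = 51.88 %

51.88 %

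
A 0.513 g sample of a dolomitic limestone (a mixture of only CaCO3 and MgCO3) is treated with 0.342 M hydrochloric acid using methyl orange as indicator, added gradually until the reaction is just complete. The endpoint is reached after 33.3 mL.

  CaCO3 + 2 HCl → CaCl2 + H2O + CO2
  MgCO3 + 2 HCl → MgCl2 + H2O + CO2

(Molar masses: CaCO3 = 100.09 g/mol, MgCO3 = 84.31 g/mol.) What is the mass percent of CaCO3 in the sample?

40.7 %

n(HCl) = 0.0333 × 0.342 = 0.0114 mol
Let x = n(CaCO3), y = n(MgCO3).
Titrant: 2x + 2y = 0.0114;  mass: 100.09x + 84.31y = 0.513
Solving, x = 2.09 × 10^-3 mol, y = 3.61 × 10^-3 mol
mass of CaCO3 = 2.09 × 10^-3 × 100.09 = 0.209 g
% CaCO3 = 0.209 / 0.513 × 100 = 40.7 %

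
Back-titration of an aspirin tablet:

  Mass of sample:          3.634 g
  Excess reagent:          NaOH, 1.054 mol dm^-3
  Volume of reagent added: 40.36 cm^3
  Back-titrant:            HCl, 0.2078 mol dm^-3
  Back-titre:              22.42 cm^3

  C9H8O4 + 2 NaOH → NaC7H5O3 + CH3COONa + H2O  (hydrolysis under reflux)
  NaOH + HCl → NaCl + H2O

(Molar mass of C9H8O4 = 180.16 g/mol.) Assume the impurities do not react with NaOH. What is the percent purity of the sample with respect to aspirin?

93.90 %

n(NaOH) added = 0.04036 × 1.054 = 0.04254 mol
n(HCl) used in back-titration = 0.02242 × 0.2078 = 4.659 × 10^-3 mol
n(NaOH) left over = 4.659 × 10^-3 mol (1:1 ratio)
n(NaOH) consumed by analyte = 0.04254 − 4.659 × 10^-3 = 0.03788 mol
From the 1:2 ratio, n(C9H8O4) = 1/2 × 0.03788 = 0.01894 mol
mass of C9H8O4 = 0.01894 × 180.16 = 3.412 g
% C9H8O4 = 3.412 / 3.634 × 100 = 93.90 %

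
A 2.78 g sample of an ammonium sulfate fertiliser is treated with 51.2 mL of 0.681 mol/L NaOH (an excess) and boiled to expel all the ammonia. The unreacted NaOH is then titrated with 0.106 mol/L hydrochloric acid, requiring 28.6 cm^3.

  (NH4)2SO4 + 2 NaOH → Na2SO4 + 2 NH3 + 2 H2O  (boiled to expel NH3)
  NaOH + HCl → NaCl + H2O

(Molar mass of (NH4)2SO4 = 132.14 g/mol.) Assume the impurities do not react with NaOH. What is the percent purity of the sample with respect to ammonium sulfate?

n(NaOH) added = 0.0512 × 0.681 = 0.0349 mol
n(HCl) used in back-titration = 0.0286 × 0.106 = 3.03 × 10^-3 mol
n(NaOH) left over = 3.03 × 10^-3 mol (1:1 ratio)
n(NaOH) consumed by analyte = 0.0349 − 3.03 × 10^-3 = 0.0318 mol
From the 1:2 ratio, n((NH4)2SO4) = 1/2 × 0.0318 = 0.0159 mol
mass of (NH4)2SO4 = 0.0159 × 132.14 = 2.10 g
% (NH4)2SO4 = 2.10 / 2.78 × 100 = 75.7 %

75.7 %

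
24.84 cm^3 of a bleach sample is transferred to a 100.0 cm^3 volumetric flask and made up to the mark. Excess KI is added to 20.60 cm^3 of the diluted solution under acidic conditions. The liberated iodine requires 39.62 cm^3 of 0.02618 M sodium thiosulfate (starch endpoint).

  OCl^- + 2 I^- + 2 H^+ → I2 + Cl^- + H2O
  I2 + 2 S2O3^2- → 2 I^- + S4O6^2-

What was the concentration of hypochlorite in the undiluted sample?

n(S2O3^2-) = 0.03962 × 0.02618 = 1.037 × 10^-3 mol
n(I2) = n(S2O3^2-)/2 = 5.186 × 10^-4 mol
n(OCl^-) in the aliquot = 5.186 × 10^-4 mol (1:1 ratio)
[OCl^-]_dilute = 5.186 × 10^-4 / 0.02060 = 0.02518 mol/L
[OCl^-]_original = 0.02518 × 100.0/24.84 = 0.1014 mol/L

0.1014 M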